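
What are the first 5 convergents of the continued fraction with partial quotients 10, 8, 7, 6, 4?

Using the convergent recurrence p_i = a_i*p_{i-1} + p_{i-2}, q_i = a_i*q_{i-1} + q_{i-2} with p_{-2}=0, p_{-1}=1, q_{-2}=1, q_{-1}=0:
  i=0: a_0=10, p_0 = 10*1 + 0 = 10, q_0 = 10*0 + 1 = 1.
  i=1: a_1=8, p_1 = 8*10 + 1 = 81, q_1 = 8*1 + 0 = 8.
  i=2: a_2=7, p_2 = 7*81 + 10 = 577, q_2 = 7*8 + 1 = 57.
  i=3: a_3=6, p_3 = 6*577 + 81 = 3543, q_3 = 6*57 + 8 = 350.
  i=4: a_4=4, p_4 = 4*3543 + 577 = 14749, q_4 = 4*350 + 57 = 1457.

10/1, 81/8, 577/57, 3543/350, 14749/1457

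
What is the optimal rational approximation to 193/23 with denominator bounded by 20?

151/18

Expand x = 193/23 as a continued fraction with the Euclidean algorithm:
  193 = 8*23 + 9, so a_0 = 8.
  23 = 2*9 + 5, so a_1 = 2.
  9 = 1*5 + 4, so a_2 = 1.
  5 = 1*4 + 1, so a_3 = 1.
  4 = 4*1 + 0, so a_4 = 4.
so x = [8; 2, 1, 1, 4].
Convergents (p_i = a_i*p_{i-1} + p_{i-2}, q_i = a_i*q_{i-1} + q_{i-2} with p_{-2}=0, p_{-1}=1, q_{-2}=1, q_{-1}=0), until the denominator exceeds 20:
  i=0: a_0=8, p_0 = 8*1 + 0 = 8, q_0 = 8*0 + 1 = 1.
  i=1: a_1=2, p_1 = 2*8 + 1 = 17, q_1 = 2*1 + 0 = 2.
  i=2: a_2=1, p_2 = 1*17 + 8 = 25, q_2 = 1*2 + 1 = 3.
  i=3: a_3=1, p_3 = 1*25 + 17 = 42, q_3 = 1*3 + 2 = 5.
  i=4: a_4=4, p_4 = 4*42 + 25 = 193, q_4 = 4*5 + 3 = 23.
q_4 = 23 > 20, so the last convergent with denominator <= 20 is p_3/q_3 = 42/5.
The closest fraction with denominator <= 20 is either p_3/q_3 or the intermediate fraction (k*p_3 + p_2)/(k*q_3 + q_2) with the largest k >= 1 whose denominator stays <= 20; these approach x as k grows, and every other convergent or intermediate fraction in range is farther away.
Largest k: floor((20 - q_2)/q_3) = floor((20 - 3)/5) = 3.
That gives (3*42 + 25)/(3*5 + 3) = 151/18.
Compare the errors: |x - 42/5| = |193*5 - 42*23|/(23*5) = 1/115, and |x - 151/18| = |193*18 - 151*23|/(23*18) = 1/414.
Cross-multiplying, 1*115 = 115 < 414 = 1*414, so 1/414 is smaller: the intermediate fraction 151/18 is closer to x than 42/5.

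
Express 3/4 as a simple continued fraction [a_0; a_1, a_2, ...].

Run the Euclidean algorithm on 3 and 4; the successive quotients are the partial quotients a_0, a_1, ... (each step inverts the fractional part left over by the previous one):
  3 = 0*4 + 3, so a_0 = 0.
  4 = 1*3 + 1, so a_1 = 1.
  3 = 3*1 + 0, so a_2 = 3.
The remainder reaches 0 after 3 divisions, so the expansion has 3 partial quotients, read off in order.

[0; 1, 3]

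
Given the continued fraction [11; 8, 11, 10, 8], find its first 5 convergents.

Using the convergent recurrence p_i = a_i*p_{i-1} + p_{i-2}, q_i = a_i*q_{i-1} + q_{i-2} with p_{-2}=0, p_{-1}=1, q_{-2}=1, q_{-1}=0:
  i=0: a_0=11, p_0 = 11*1 + 0 = 11, q_0 = 11*0 + 1 = 1.
  i=1: a_1=8, p_1 = 8*11 + 1 = 89, q_1 = 8*1 + 0 = 8.
  i=2: a_2=11, p_2 = 11*89 + 11 = 990, q_2 = 11*8 + 1 = 89.
  i=3: a_3=10, p_3 = 10*990 + 89 = 9989, q_3 = 10*89 + 8 = 898.
  i=4: a_4=8, p_4 = 8*9989 + 990 = 80902, q_4 = 8*898 + 89 = 7273.

11/1, 89/8, 990/89, 9989/898, 80902/7273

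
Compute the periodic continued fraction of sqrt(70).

[8; (2, 1, 2, 1, 2, 16)]

Write x_i = (sqrt(70) + m_i)/d_i with (m_0, d_0) = (0, 1). a_0 = floor(sqrt(70)) = 8, since 8^2 = 64 <= 70 < 81 = 9^2.
Iterate m_{i+1} = d_i*a_i - m_i, d_{i+1} = (70 - m_{i+1}^2)/d_i, a_{i+1} = floor((a_0 + m_{i+1})/d_{i+1}):
  m_1 = 1*8 - 0 = 8, d_1 = (70 - 8^2)/1 = 6/1 = 6, a_1 = floor((8 + 8)/6) = 2.
  m_2 = 6*2 - 8 = 4, d_2 = (70 - 4^2)/6 = 54/6 = 9, a_2 = floor((8 + 4)/9) = 1.
  m_3 = 9*1 - 4 = 5, d_3 = (70 - 5^2)/9 = 45/9 = 5, a_3 = floor((8 + 5)/5) = 2.
  m_4 = 5*2 - 5 = 5, d_4 = (70 - 5^2)/5 = 45/5 = 9, a_4 = floor((8 + 5)/9) = 1.
  m_5 = 9*1 - 5 = 4, d_5 = (70 - 4^2)/9 = 54/9 = 6, a_5 = floor((8 + 4)/6) = 2.
  m_6 = 6*2 - 4 = 8, d_6 = (70 - 8^2)/6 = 6/6 = 1, a_6 = floor((8 + 8)/1) = 16.
  m_7 = 1*16 - 8 = 8, d_7 = (70 - 8^2)/1 = 6/1 = 6: (m_7, d_7) = (m_1, d_1) = (8, 6), so from here the quotients repeat a_1, ..., a_6; the period length is 6.
Hence the expansion of sqrt(70) is a_0 = 8 followed by the repeating block 2, 1, 2, 1, 2, 16 (period 6).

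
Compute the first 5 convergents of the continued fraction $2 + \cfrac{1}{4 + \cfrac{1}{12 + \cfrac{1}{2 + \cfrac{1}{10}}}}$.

Using the convergent recurrence p_i = a_i*p_{i-1} + p_{i-2}, q_i = a_i*q_{i-1} + q_{i-2} with p_{-2}=0, p_{-1}=1, q_{-2}=1, q_{-1}=0:
  i=0: a_0=2, p_0 = 2*1 + 0 = 2, q_0 = 2*0 + 1 = 1.
  i=1: a_1=4, p_1 = 4*2 + 1 = 9, q_1 = 4*1 + 0 = 4.
  i=2: a_2=12, p_2 = 12*9 + 2 = 110, q_2 = 12*4 + 1 = 49.
  i=3: a_3=2, p_3 = 2*110 + 9 = 229, q_3 = 2*49 + 4 = 102.
  i=4: a_4=10, p_4 = 10*229 + 110 = 2400, q_4 = 10*102 + 49 = 1069.

2/1, 9/4, 110/49, 229/102, 2400/1069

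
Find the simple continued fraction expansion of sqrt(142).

[11; (1, 10, 1, 22)]

Write x_i = (sqrt(142) + m_i)/d_i with (m_0, d_0) = (0, 1). a_0 = floor(sqrt(142)) = 11, since 11^2 = 121 <= 142 < 144 = 12^2.
Iterate m_{i+1} = d_i*a_i - m_i, d_{i+1} = (142 - m_{i+1}^2)/d_i, a_{i+1} = floor((a_0 + m_{i+1})/d_{i+1}):
  m_1 = 1*11 - 0 = 11, d_1 = (142 - 11^2)/1 = 21/1 = 21, a_1 = floor((11 + 11)/21) = 1.
  m_2 = 21*1 - 11 = 10, d_2 = (142 - 10^2)/21 = 42/21 = 2, a_2 = floor((11 + 10)/2) = 10.
  m_3 = 2*10 - 10 = 10, d_3 = (142 - 10^2)/2 = 42/2 = 21, a_3 = floor((11 + 10)/21) = 1.
  m_4 = 21*1 - 10 = 11, d_4 = (142 - 11^2)/21 = 21/21 = 1, a_4 = floor((11 + 11)/1) = 22.
  m_5 = 1*22 - 11 = 11, d_5 = (142 - 11^2)/1 = 21/1 = 21: (m_5, d_5) = (m_1, d_1) = (11, 21), so from here the quotients repeat a_1, ..., a_4; the period length is 4.
Hence the expansion of sqrt(142) is a_0 = 11 followed by the repeating block 1, 10, 1, 22 (period 4).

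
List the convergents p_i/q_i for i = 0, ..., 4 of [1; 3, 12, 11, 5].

Using the convergent recurrence p_i = a_i*p_{i-1} + p_{i-2}, q_i = a_i*q_{i-1} + q_{i-2} with p_{-2}=0, p_{-1}=1, q_{-2}=1, q_{-1}=0:
  i=0: a_0=1, p_0 = 1*1 + 0 = 1, q_0 = 1*0 + 1 = 1.
  i=1: a_1=3, p_1 = 3*1 + 1 = 4, q_1 = 3*1 + 0 = 3.
  i=2: a_2=12, p_2 = 12*4 + 1 = 49, q_2 = 12*3 + 1 = 37.
  i=3: a_3=11, p_3 = 11*49 + 4 = 543, q_3 = 11*37 + 3 = 410.
  i=4: a_4=5, p_4 = 5*543 + 49 = 2764, q_4 = 5*410 + 37 = 2087.

1/1, 4/3, 49/37, 543/410, 2764/2087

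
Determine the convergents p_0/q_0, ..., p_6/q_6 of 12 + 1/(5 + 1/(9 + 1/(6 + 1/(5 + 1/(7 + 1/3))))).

12/1, 61/5, 561/46, 3427/281, 17696/1451, 127299/10438, 399593/32765

Using the convergent recurrence p_i = a_i*p_{i-1} + p_{i-2}, q_i = a_i*q_{i-1} + q_{i-2} with p_{-2}=0, p_{-1}=1, q_{-2}=1, q_{-1}=0:
  i=0: a_0=12, p_0 = 12*1 + 0 = 12, q_0 = 12*0 + 1 = 1.
  i=1: a_1=5, p_1 = 5*12 + 1 = 61, q_1 = 5*1 + 0 = 5.
  i=2: a_2=9, p_2 = 9*61 + 12 = 561, q_2 = 9*5 + 1 = 46.
  i=3: a_3=6, p_3 = 6*561 + 61 = 3427, q_3 = 6*46 + 5 = 281.
  i=4: a_4=5, p_4 = 5*3427 + 561 = 17696, q_4 = 5*281 + 46 = 1451.
  i=5: a_5=7, p_5 = 7*17696 + 3427 = 127299, q_5 = 7*1451 + 281 = 10438.
  i=6: a_6=3, p_6 = 3*127299 + 17696 = 399593, q_6 = 3*10438 + 1451 = 32765.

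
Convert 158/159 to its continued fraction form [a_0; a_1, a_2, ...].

Run the Euclidean algorithm on 158 and 159; the successive quotients are the partial quotients a_0, a_1, ... (each step inverts the fractional part left over by the previous one):
  158 = 0*159 + 158, so a_0 = 0.
  159 = 1*158 + 1, so a_1 = 1.
  158 = 158*1 + 0, so a_2 = 158.
The remainder reaches 0 after 3 divisions, so the expansion has 3 partial quotients, read off in order.

[0; 1, 158]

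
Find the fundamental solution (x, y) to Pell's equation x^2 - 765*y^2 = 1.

First expand sqrt(765) as a continued fraction. With x_i = (sqrt(765) + m_i)/d_i and (m_0, d_0) = (0, 1): a_0 = floor(sqrt(765)) = 27, since 27^2 = 729 <= 765 < 784 = 28^2.
Iterate m_{i+1} = d_i*a_i - m_i, d_{i+1} = (765 - m_{i+1}^2)/d_i, a_{i+1} = floor((a_0 + m_{i+1})/d_{i+1}):
  m_1 = 1*27 - 0 = 27, d_1 = (765 - 27^2)/1 = 36/1 = 36, a_1 = floor((27 + 27)/36) = 1.
  m_2 = 36*1 - 27 = 9, d_2 = (765 - 9^2)/36 = 684/36 = 19, a_2 = floor((27 + 9)/19) = 1.
  m_3 = 19*1 - 9 = 10, d_3 = (765 - 10^2)/19 = 665/19 = 35, a_3 = floor((27 + 10)/35) = 1.
  m_4 = 35*1 - 10 = 25, d_4 = (765 - 25^2)/35 = 140/35 = 4, a_4 = floor((27 + 25)/4) = 13.
  m_5 = 4*13 - 25 = 27, d_5 = (765 - 27^2)/4 = 36/4 = 9, a_5 = floor((27 + 27)/9) = 6.
  m_6 = 9*6 - 27 = 27, d_6 = (765 - 27^2)/9 = 36/9 = 4, a_6 = floor((27 + 27)/4) = 13.
  m_7 = 4*13 - 27 = 25, d_7 = (765 - 25^2)/4 = 140/4 = 35, a_7 = floor((27 + 25)/35) = 1.
  m_8 = 35*1 - 25 = 10, d_8 = (765 - 10^2)/35 = 665/35 = 19, a_8 = floor((27 + 10)/19) = 1.
  m_9 = 19*1 - 10 = 9, d_9 = (765 - 9^2)/19 = 684/19 = 36, a_9 = floor((27 + 9)/36) = 1.
  m_10 = 36*1 - 9 = 27, d_10 = (765 - 27^2)/36 = 36/36 = 1, a_10 = floor((27 + 27)/1) = 54.
  m_11 = 1*54 - 27 = 27, d_11 = (765 - 27^2)/1 = 36/1 = 36: (m_11, d_11) = (m_1, d_1) = (27, 36), so from here the quotients repeat a_1, ..., a_10; the period length is 10.
So sqrt(765) = [27; (1, 1, 1, 13, 6, 13, 1, 1, 1, 54)] with period length k = 10.
k is even, so the fundamental solution of x^2 - 765y^2 = 1 is (p_{k-1}, q_{k-1}) = (p_9, q_9); compute convergents through index 9.
Convergents (p_i = a_i*p_{i-1} + p_{i-2}, q_i = a_i*q_{i-1} + q_{i-2} with p_{-2}=0, p_{-1}=1, q_{-2}=1, q_{-1}=0):
  i=0: a_0=27, p_0 = 27*1 + 0 = 27, q_0 = 27*0 + 1 = 1.
  i=1: a_1=1, p_1 = 1*27 + 1 = 28, q_1 = 1*1 + 0 = 1.
  i=2: a_2=1, p_2 = 1*28 + 27 = 55, q_2 = 1*1 + 1 = 2.
  i=3: a_3=1, p_3 = 1*55 + 28 = 83, q_3 = 1*2 + 1 = 3.
  i=4: a_4=13, p_4 = 13*83 + 55 = 1134, q_4 = 13*3 + 2 = 41.
  i=5: a_5=6, p_5 = 6*1134 + 83 = 6887, q_5 = 6*41 + 3 = 249.
  i=6: a_6=13, p_6 = 13*6887 + 1134 = 90665, q_6 = 13*249 + 41 = 3278.
  i=7: a_7=1, p_7 = 1*90665 + 6887 = 97552, q_7 = 1*3278 + 249 = 3527.
  i=8: a_8=1, p_8 = 1*97552 + 90665 = 188217, q_8 = 1*3527 + 3278 = 6805.
  i=9: a_9=1, p_9 = 1*188217 + 97552 = 285769, q_9 = 1*6805 + 3527 = 10332.
Check: 285769^2 - 765*10332^2 = 81663921361 - 81663921360 = 1, so (x, y) = (285769, 10332) solves the equation, and by the theorem it is the least positive solution.

(x, y) = (285769, 10332)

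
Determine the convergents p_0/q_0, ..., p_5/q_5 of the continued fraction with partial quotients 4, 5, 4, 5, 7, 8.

4/1, 21/5, 88/21, 461/110, 3315/791, 26981/6438

Using the convergent recurrence p_i = a_i*p_{i-1} + p_{i-2}, q_i = a_i*q_{i-1} + q_{i-2} with p_{-2}=0, p_{-1}=1, q_{-2}=1, q_{-1}=0:
  i=0: a_0=4, p_0 = 4*1 + 0 = 4, q_0 = 4*0 + 1 = 1.
  i=1: a_1=5, p_1 = 5*4 + 1 = 21, q_1 = 5*1 + 0 = 5.
  i=2: a_2=4, p_2 = 4*21 + 4 = 88, q_2 = 4*5 + 1 = 21.
  i=3: a_3=5, p_3 = 5*88 + 21 = 461, q_3 = 5*21 + 5 = 110.
  i=4: a_4=7, p_4 = 7*461 + 88 = 3315, q_4 = 7*110 + 21 = 791.
  i=5: a_5=8, p_5 = 8*3315 + 461 = 26981, q_5 = 8*791 + 110 = 6438.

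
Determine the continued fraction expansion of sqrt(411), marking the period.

Write x_i = (sqrt(411) + m_i)/d_i with (m_0, d_0) = (0, 1). a_0 = floor(sqrt(411)) = 20, since 20^2 = 400 <= 411 < 441 = 21^2.
Iterate m_{i+1} = d_i*a_i - m_i, d_{i+1} = (411 - m_{i+1}^2)/d_i, a_{i+1} = floor((a_0 + m_{i+1})/d_{i+1}):
  m_1 = 1*20 - 0 = 20, d_1 = (411 - 20^2)/1 = 11/1 = 11, a_1 = floor((20 + 20)/11) = 3.
  m_2 = 11*3 - 20 = 13, d_2 = (411 - 13^2)/11 = 242/11 = 22, a_2 = floor((20 + 13)/22) = 1.
  m_3 = 22*1 - 13 = 9, d_3 = (411 - 9^2)/22 = 330/22 = 15, a_3 = floor((20 + 9)/15) = 1.
  m_4 = 15*1 - 9 = 6, d_4 = (411 - 6^2)/15 = 375/15 = 25, a_4 = floor((20 + 6)/25) = 1.
  m_5 = 25*1 - 6 = 19, d_5 = (411 - 19^2)/25 = 50/25 = 2, a_5 = floor((20 + 19)/2) = 19.
  m_6 = 2*19 - 19 = 19, d_6 = (411 - 19^2)/2 = 50/2 = 25, a_6 = floor((20 + 19)/25) = 1.
  m_7 = 25*1 - 19 = 6, d_7 = (411 - 6^2)/25 = 375/25 = 15, a_7 = floor((20 + 6)/15) = 1.
  m_8 = 15*1 - 6 = 9, d_8 = (411 - 9^2)/15 = 330/15 = 22, a_8 = floor((20 + 9)/22) = 1.
  m_9 = 22*1 - 9 = 13, d_9 = (411 - 13^2)/22 = 242/22 = 11, a_9 = floor((20 + 13)/11) = 3.
  m_10 = 11*3 - 13 = 20, d_10 = (411 - 20^2)/11 = 11/11 = 1, a_10 = floor((20 + 20)/1) = 40.
  m_11 = 1*40 - 20 = 20, d_11 = (411 - 20^2)/1 = 11/1 = 11: (m_11, d_11) = (m_1, d_1) = (20, 11), so from here the quotients repeat a_1, ..., a_10; the period length is 10.
Hence the expansion of sqrt(411) is a_0 = 20 followed by the repeating block 3, 1, 1, 1, 19, 1, 1, 1, 3, 40 (period 10).

[20; (3, 1, 1, 1, 19, 1, 1, 1, 3, 40)]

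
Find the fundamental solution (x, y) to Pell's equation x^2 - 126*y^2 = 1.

(x, y) = (449, 40)

First expand sqrt(126) as a continued fraction. With x_i = (sqrt(126) + m_i)/d_i and (m_0, d_0) = (0, 1): a_0 = floor(sqrt(126)) = 11, since 11^2 = 121 <= 126 < 144 = 12^2.
Iterate m_{i+1} = d_i*a_i - m_i, d_{i+1} = (126 - m_{i+1}^2)/d_i, a_{i+1} = floor((a_0 + m_{i+1})/d_{i+1}):
  m_1 = 1*11 - 0 = 11, d_1 = (126 - 11^2)/1 = 5/1 = 5, a_1 = floor((11 + 11)/5) = 4.
  m_2 = 5*4 - 11 = 9, d_2 = (126 - 9^2)/5 = 45/5 = 9, a_2 = floor((11 + 9)/9) = 2.
  m_3 = 9*2 - 9 = 9, d_3 = (126 - 9^2)/9 = 45/9 = 5, a_3 = floor((11 + 9)/5) = 4.
  m_4 = 5*4 - 9 = 11, d_4 = (126 - 11^2)/5 = 5/5 = 1, a_4 = floor((11 + 11)/1) = 22.
  m_5 = 1*22 - 11 = 11, d_5 = (126 - 11^2)/1 = 5/1 = 5: (m_5, d_5) = (m_1, d_1) = (11, 5), so from here the quotients repeat a_1, ..., a_4; the period length is 4.
So sqrt(126) = [11; (4, 2, 4, 22)] with period length k = 4.
k is even, so the fundamental solution of x^2 - 126y^2 = 1 is (p_{k-1}, q_{k-1}) = (p_3, q_3); compute convergents through index 3.
Convergents (p_i = a_i*p_{i-1} + p_{i-2}, q_i = a_i*q_{i-1} + q_{i-2} with p_{-2}=0, p_{-1}=1, q_{-2}=1, q_{-1}=0):
  i=0: a_0=11, p_0 = 11*1 + 0 = 11, q_0 = 11*0 + 1 = 1.
  i=1: a_1=4, p_1 = 4*11 + 1 = 45, q_1 = 4*1 + 0 = 4.
  i=2: a_2=2, p_2 = 2*45 + 11 = 101, q_2 = 2*4 + 1 = 9.
  i=3: a_3=4, p_3 = 4*101 + 45 = 449, q_3 = 4*9 + 4 = 40.
Check: 449^2 - 126*40^2 = 201601 - 201600 = 1, so (x, y) = (449, 40) solves the equation, and by the theorem it is the least positive solution.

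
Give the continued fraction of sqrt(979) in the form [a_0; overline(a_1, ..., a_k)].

Write x_i = (sqrt(979) + m_i)/d_i with (m_0, d_0) = (0, 1). a_0 = floor(sqrt(979)) = 31, since 31^2 = 961 <= 979 < 1024 = 32^2.
Iterate m_{i+1} = d_i*a_i - m_i, d_{i+1} = (979 - m_{i+1}^2)/d_i, a_{i+1} = floor((a_0 + m_{i+1})/d_{i+1}):
  m_1 = 1*31 - 0 = 31, d_1 = (979 - 31^2)/1 = 18/1 = 18, a_1 = floor((31 + 31)/18) = 3.
  m_2 = 18*3 - 31 = 23, d_2 = (979 - 23^2)/18 = 450/18 = 25, a_2 = floor((31 + 23)/25) = 2.
  m_3 = 25*2 - 23 = 27, d_3 = (979 - 27^2)/25 = 250/25 = 10, a_3 = floor((31 + 27)/10) = 5.
  m_4 = 10*5 - 27 = 23, d_4 = (979 - 23^2)/10 = 450/10 = 45, a_4 = floor((31 + 23)/45) = 1.
  m_5 = 45*1 - 23 = 22, d_5 = (979 - 22^2)/45 = 495/45 = 11, a_5 = floor((31 + 22)/11) = 4.
  m_6 = 11*4 - 22 = 22, d_6 = (979 - 22^2)/11 = 495/11 = 45, a_6 = floor((31 + 22)/45) = 1.
  m_7 = 45*1 - 22 = 23, d_7 = (979 - 23^2)/45 = 450/45 = 10, a_7 = floor((31 + 23)/10) = 5.
  m_8 = 10*5 - 23 = 27, d_8 = (979 - 27^2)/10 = 250/10 = 25, a_8 = floor((31 + 27)/25) = 2.
  m_9 = 25*2 - 27 = 23, d_9 = (979 - 23^2)/25 = 450/25 = 18, a_9 = floor((31 + 23)/18) = 3.
  m_10 = 18*3 - 23 = 31, d_10 = (979 - 31^2)/18 = 18/18 = 1, a_10 = floor((31 + 31)/1) = 62.
  m_11 = 1*62 - 31 = 31, d_11 = (979 - 31^2)/1 = 18/1 = 18: (m_11, d_11) = (m_1, d_1) = (31, 18), so from here the quotients repeat a_1, ..., a_10; the period length is 10.
Hence the expansion of sqrt(979) is a_0 = 31 followed by the repeating block 3, 2, 5, 1, 4, 1, 5, 2, 3, 62 (period 10).

[31; overline(3, 2, 5, 1, 4, 1, 5, 2, 3, 62)]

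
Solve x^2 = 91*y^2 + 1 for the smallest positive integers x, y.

First expand sqrt(91) as a continued fraction. With x_i = (sqrt(91) + m_i)/d_i and (m_0, d_0) = (0, 1): a_0 = floor(sqrt(91)) = 9, since 9^2 = 81 <= 91 < 100 = 10^2.
Iterate m_{i+1} = d_i*a_i - m_i, d_{i+1} = (91 - m_{i+1}^2)/d_i, a_{i+1} = floor((a_0 + m_{i+1})/d_{i+1}):
  m_1 = 1*9 - 0 = 9, d_1 = (91 - 9^2)/1 = 10/1 = 10, a_1 = floor((9 + 9)/10) = 1.
  m_2 = 10*1 - 9 = 1, d_2 = (91 - 1^2)/10 = 90/10 = 9, a_2 = floor((9 + 1)/9) = 1.
  m_3 = 9*1 - 1 = 8, d_3 = (91 - 8^2)/9 = 27/9 = 3, a_3 = floor((9 + 8)/3) = 5.
  m_4 = 3*5 - 8 = 7, d_4 = (91 - 7^2)/3 = 42/3 = 14, a_4 = floor((9 + 7)/14) = 1.
  m_5 = 14*1 - 7 = 7, d_5 = (91 - 7^2)/14 = 42/14 = 3, a_5 = floor((9 + 7)/3) = 5.
  m_6 = 3*5 - 7 = 8, d_6 = (91 - 8^2)/3 = 27/3 = 9, a_6 = floor((9 + 8)/9) = 1.
  m_7 = 9*1 - 8 = 1, d_7 = (91 - 1^2)/9 = 90/9 = 10, a_7 = floor((9 + 1)/10) = 1.
  m_8 = 10*1 - 1 = 9, d_8 = (91 - 9^2)/10 = 10/10 = 1, a_8 = floor((9 + 9)/1) = 18.
  m_9 = 1*18 - 9 = 9, d_9 = (91 - 9^2)/1 = 10/1 = 10: (m_9, d_9) = (m_1, d_1) = (9, 10), so from here the quotients repeat a_1, ..., a_8; the period length is 8.
So sqrt(91) = [9; (1, 1, 5, 1, 5, 1, 1, 18)] with period length k = 8.
k is even, so the fundamental solution of x^2 - 91y^2 = 1 is (p_{k-1}, q_{k-1}) = (p_7, q_7); compute convergents through index 7.
Convergents (p_i = a_i*p_{i-1} + p_{i-2}, q_i = a_i*q_{i-1} + q_{i-2} with p_{-2}=0, p_{-1}=1, q_{-2}=1, q_{-1}=0):
  i=0: a_0=9, p_0 = 9*1 + 0 = 9, q_0 = 9*0 + 1 = 1.
  i=1: a_1=1, p_1 = 1*9 + 1 = 10, q_1 = 1*1 + 0 = 1.
  i=2: a_2=1, p_2 = 1*10 + 9 = 19, q_2 = 1*1 + 1 = 2.
  i=3: a_3=5, p_3 = 5*19 + 10 = 105, q_3 = 5*2 + 1 = 11.
  i=4: a_4=1, p_4 = 1*105 + 19 = 124, q_4 = 1*11 + 2 = 13.
  i=5: a_5=5, p_5 = 5*124 + 105 = 725, q_5 = 5*13 + 11 = 76.
  i=6: a_6=1, p_6 = 1*725 + 124 = 849, q_6 = 1*76 + 13 = 89.
  i=7: a_7=1, p_7 = 1*849 + 725 = 1574, q_7 = 1*89 + 76 = 165.
Check: 1574^2 - 91*165^2 = 2477476 - 2477475 = 1, so (x, y) = (1574, 165) solves the equation, and by the theorem it is the least positive solution.

(x, y) = (1574, 165)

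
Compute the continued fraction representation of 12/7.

Run the Euclidean algorithm on 12 and 7; the successive quotients are the partial quotients a_0, a_1, ... (each step inverts the fractional part left over by the previous one):
  12 = 1*7 + 5, so a_0 = 1.
  7 = 1*5 + 2, so a_1 = 1.
  5 = 2*2 + 1, so a_2 = 2.
  2 = 2*1 + 0, so a_3 = 2.
The remainder reaches 0 after 4 divisions, so the expansion has 4 partial quotients, read off in order.

[1; 1, 2, 2]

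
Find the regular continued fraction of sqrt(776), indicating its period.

Write x_i = (sqrt(776) + m_i)/d_i with (m_0, d_0) = (0, 1). a_0 = floor(sqrt(776)) = 27, since 27^2 = 729 <= 776 < 784 = 28^2.
Iterate m_{i+1} = d_i*a_i - m_i, d_{i+1} = (776 - m_{i+1}^2)/d_i, a_{i+1} = floor((a_0 + m_{i+1})/d_{i+1}):
  m_1 = 1*27 - 0 = 27, d_1 = (776 - 27^2)/1 = 47/1 = 47, a_1 = floor((27 + 27)/47) = 1.
  m_2 = 47*1 - 27 = 20, d_2 = (776 - 20^2)/47 = 376/47 = 8, a_2 = floor((27 + 20)/8) = 5.
  m_3 = 8*5 - 20 = 20, d_3 = (776 - 20^2)/8 = 376/8 = 47, a_3 = floor((27 + 20)/47) = 1.
  m_4 = 47*1 - 20 = 27, d_4 = (776 - 27^2)/47 = 47/47 = 1, a_4 = floor((27 + 27)/1) = 54.
  m_5 = 1*54 - 27 = 27, d_5 = (776 - 27^2)/1 = 47/1 = 47: (m_5, d_5) = (m_1, d_1) = (27, 47), so from here the quotients repeat a_1, ..., a_4; the period length is 4.
Hence the expansion of sqrt(776) is a_0 = 27 followed by the repeating block 1, 5, 1, 54 (period 4).

[27; (1, 5, 1, 54)]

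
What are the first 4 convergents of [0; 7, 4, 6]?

Using the convergent recurrence p_i = a_i*p_{i-1} + p_{i-2}, q_i = a_i*q_{i-1} + q_{i-2} with p_{-2}=0, p_{-1}=1, q_{-2}=1, q_{-1}=0:
  i=0: a_0=0, p_0 = 0*1 + 0 = 0, q_0 = 0*0 + 1 = 1.
  i=1: a_1=7, p_1 = 7*0 + 1 = 1, q_1 = 7*1 + 0 = 7.
  i=2: a_2=4, p_2 = 4*1 + 0 = 4, q_2 = 4*7 + 1 = 29.
  i=3: a_3=6, p_3 = 6*4 + 1 = 25, q_3 = 6*29 + 7 = 181.

0/1, 1/7, 4/29, 25/181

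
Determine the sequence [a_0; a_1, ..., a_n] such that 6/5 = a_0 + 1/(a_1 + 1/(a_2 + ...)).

Run the Euclidean algorithm on 6 and 5; the successive quotients are the partial quotients a_0, a_1, ... (each step inverts the fractional part left over by the previous one):
  6 = 1*5 + 1, so a_0 = 1.
  5 = 5*1 + 0, so a_1 = 5.
The remainder reaches 0 after 2 divisions, so the expansion has 2 partial quotients, read off in order.

[1; 5]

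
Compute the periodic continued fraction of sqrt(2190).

[46; (1, 3, 1, 14, 1, 3, 1, 92)]

Write x_i = (sqrt(2190) + m_i)/d_i with (m_0, d_0) = (0, 1). a_0 = floor(sqrt(2190)) = 46, since 46^2 = 2116 <= 2190 < 2209 = 47^2.
Iterate m_{i+1} = d_i*a_i - m_i, d_{i+1} = (2190 - m_{i+1}^2)/d_i, a_{i+1} = floor((a_0 + m_{i+1})/d_{i+1}):
  m_1 = 1*46 - 0 = 46, d_1 = (2190 - 46^2)/1 = 74/1 = 74, a_1 = floor((46 + 46)/74) = 1.
  m_2 = 74*1 - 46 = 28, d_2 = (2190 - 28^2)/74 = 1406/74 = 19, a_2 = floor((46 + 28)/19) = 3.
  m_3 = 19*3 - 28 = 29, d_3 = (2190 - 29^2)/19 = 1349/19 = 71, a_3 = floor((46 + 29)/71) = 1.
  m_4 = 71*1 - 29 = 42, d_4 = (2190 - 42^2)/71 = 426/71 = 6, a_4 = floor((46 + 42)/6) = 14.
  m_5 = 6*14 - 42 = 42, d_5 = (2190 - 42^2)/6 = 426/6 = 71, a_5 = floor((46 + 42)/71) = 1.
  m_6 = 71*1 - 42 = 29, d_6 = (2190 - 29^2)/71 = 1349/71 = 19, a_6 = floor((46 + 29)/19) = 3.
  m_7 = 19*3 - 29 = 28, d_7 = (2190 - 28^2)/19 = 1406/19 = 74, a_7 = floor((46 + 28)/74) = 1.
  m_8 = 74*1 - 28 = 46, d_8 = (2190 - 46^2)/74 = 74/74 = 1, a_8 = floor((46 + 46)/1) = 92.
  m_9 = 1*92 - 46 = 46, d_9 = (2190 - 46^2)/1 = 74/1 = 74: (m_9, d_9) = (m_1, d_1) = (46, 74), so from here the quotients repeat a_1, ..., a_8; the period length is 8.
Hence the expansion of sqrt(2190) is a_0 = 46 followed by the repeating block 1, 3, 1, 14, 1, 3, 1, 92 (period 8).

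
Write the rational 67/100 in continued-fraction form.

[0; 1, 2, 33]

Run the Euclidean algorithm on 67 and 100; the successive quotients are the partial quotients a_0, a_1, ... (each step inverts the fractional part left over by the previous one):
  67 = 0*100 + 67, so a_0 = 0.
  100 = 1*67 + 33, so a_1 = 1.
  67 = 2*33 + 1, so a_2 = 2.
  33 = 33*1 + 0, so a_3 = 33.
The remainder reaches 0 after 4 divisions, so the expansion has 4 partial quotients, read off in order.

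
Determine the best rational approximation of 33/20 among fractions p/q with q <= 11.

18/11

Expand x = 33/20 as a continued fraction with the Euclidean algorithm:
  33 = 1*20 + 13, so a_0 = 1.
  20 = 1*13 + 7, so a_1 = 1.
  13 = 1*7 + 6, so a_2 = 1.
  7 = 1*6 + 1, so a_3 = 1.
  6 = 6*1 + 0, so a_4 = 6.
so x = [1; 1, 1, 1, 6].
Convergents (p_i = a_i*p_{i-1} + p_{i-2}, q_i = a_i*q_{i-1} + q_{i-2} with p_{-2}=0, p_{-1}=1, q_{-2}=1, q_{-1}=0), until the denominator exceeds 11:
  i=0: a_0=1, p_0 = 1*1 + 0 = 1, q_0 = 1*0 + 1 = 1.
  i=1: a_1=1, p_1 = 1*1 + 1 = 2, q_1 = 1*1 + 0 = 1.
  i=2: a_2=1, p_2 = 1*2 + 1 = 3, q_2 = 1*1 + 1 = 2.
  i=3: a_3=1, p_3 = 1*3 + 2 = 5, q_3 = 1*2 + 1 = 3.
  i=4: a_4=6, p_4 = 6*5 + 3 = 33, q_4 = 6*3 + 2 = 20.
q_4 = 20 > 11, so the last convergent with denominator <= 11 is p_3/q_3 = 5/3.
The closest fraction with denominator <= 11 is either p_3/q_3 or the intermediate fraction (k*p_3 + p_2)/(k*q_3 + q_2) with the largest k >= 1 whose denominator stays <= 11; these approach x as k grows, and every other convergent or intermediate fraction in range is farther away.
Largest k: floor((11 - q_2)/q_3) = floor((11 - 2)/3) = 3.
That gives (3*5 + 3)/(3*3 + 2) = 18/11.
Compare the errors: |x - 5/3| = |33*3 - 5*20|/(20*3) = 1/60, and |x - 18/11| = |33*11 - 18*20|/(20*11) = 3/220.
Cross-multiplying, 3*60 = 180 < 220 = 1*220, so 3/220 is smaller: the intermediate fraction 18/11 is closer to x than 5/3.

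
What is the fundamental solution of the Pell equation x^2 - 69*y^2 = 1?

First expand sqrt(69) as a continued fraction. With x_i = (sqrt(69) + m_i)/d_i and (m_0, d_0) = (0, 1): a_0 = floor(sqrt(69)) = 8, since 8^2 = 64 <= 69 < 81 = 9^2.
Iterate m_{i+1} = d_i*a_i - m_i, d_{i+1} = (69 - m_{i+1}^2)/d_i, a_{i+1} = floor((a_0 + m_{i+1})/d_{i+1}):
  m_1 = 1*8 - 0 = 8, d_1 = (69 - 8^2)/1 = 5/1 = 5, a_1 = floor((8 + 8)/5) = 3.
  m_2 = 5*3 - 8 = 7, d_2 = (69 - 7^2)/5 = 20/5 = 4, a_2 = floor((8 + 7)/4) = 3.
  m_3 = 4*3 - 7 = 5, d_3 = (69 - 5^2)/4 = 44/4 = 11, a_3 = floor((8 + 5)/11) = 1.
  m_4 = 11*1 - 5 = 6, d_4 = (69 - 6^2)/11 = 33/11 = 3, a_4 = floor((8 + 6)/3) = 4.
  m_5 = 3*4 - 6 = 6, d_5 = (69 - 6^2)/3 = 33/3 = 11, a_5 = floor((8 + 6)/11) = 1.
  m_6 = 11*1 - 6 = 5, d_6 = (69 - 5^2)/11 = 44/11 = 4, a_6 = floor((8 + 5)/4) = 3.
  m_7 = 4*3 - 5 = 7, d_7 = (69 - 7^2)/4 = 20/4 = 5, a_7 = floor((8 + 7)/5) = 3.
  m_8 = 5*3 - 7 = 8, d_8 = (69 - 8^2)/5 = 5/5 = 1, a_8 = floor((8 + 8)/1) = 16.
  m_9 = 1*16 - 8 = 8, d_9 = (69 - 8^2)/1 = 5/1 = 5: (m_9, d_9) = (m_1, d_1) = (8, 5), so from here the quotients repeat a_1, ..., a_8; the period length is 8.
So sqrt(69) = [8; (3, 3, 1, 4, 1, 3, 3, 16)] with period length k = 8.
k is even, so the fundamental solution of x^2 - 69y^2 = 1 is (p_{k-1}, q_{k-1}) = (p_7, q_7); compute convergents through index 7.
Convergents (p_i = a_i*p_{i-1} + p_{i-2}, q_i = a_i*q_{i-1} + q_{i-2} with p_{-2}=0, p_{-1}=1, q_{-2}=1, q_{-1}=0):
  i=0: a_0=8, p_0 = 8*1 + 0 = 8, q_0 = 8*0 + 1 = 1.
  i=1: a_1=3, p_1 = 3*8 + 1 = 25, q_1 = 3*1 + 0 = 3.
  i=2: a_2=3, p_2 = 3*25 + 8 = 83, q_2 = 3*3 + 1 = 10.
  i=3: a_3=1, p_3 = 1*83 + 25 = 108, q_3 = 1*10 + 3 = 13.
  i=4: a_4=4, p_4 = 4*108 + 83 = 515, q_4 = 4*13 + 10 = 62.
  i=5: a_5=1, p_5 = 1*515 + 108 = 623, q_5 = 1*62 + 13 = 75.
  i=6: a_6=3, p_6 = 3*623 + 515 = 2384, q_6 = 3*75 + 62 = 287.
  i=7: a_7=3, p_7 = 3*2384 + 623 = 7775, q_7 = 3*287 + 75 = 936.
Check: 7775^2 - 69*936^2 = 60450625 - 60450624 = 1, so (x, y) = (7775, 936) solves the equation, and by the theorem it is the least positive solution.

(x, y) = (7775, 936)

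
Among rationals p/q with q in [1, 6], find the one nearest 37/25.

Expand x = 37/25 as a continued fraction with the Euclidean algorithm:
  37 = 1*25 + 12, so a_0 = 1.
  25 = 2*12 + 1, so a_1 = 2.
  12 = 12*1 + 0, so a_2 = 12.
so x = [1; 2, 12].
Convergents (p_i = a_i*p_{i-1} + p_{i-2}, q_i = a_i*q_{i-1} + q_{i-2} with p_{-2}=0, p_{-1}=1, q_{-2}=1, q_{-1}=0), until the denominator exceeds 6:
  i=0: a_0=1, p_0 = 1*1 + 0 = 1, q_0 = 1*0 + 1 = 1.
  i=1: a_1=2, p_1 = 2*1 + 1 = 3, q_1 = 2*1 + 0 = 2.
  i=2: a_2=12, p_2 = 12*3 + 1 = 37, q_2 = 12*2 + 1 = 25.
q_2 = 25 > 6, so the last convergent with denominator <= 6 is p_1/q_1 = 3/2.
The closest fraction with denominator <= 6 is either p_1/q_1 or the intermediate fraction (k*p_1 + p_0)/(k*q_1 + q_0) with the largest k >= 1 whose denominator stays <= 6; these approach x as k grows, and every other convergent or intermediate fraction in range is farther away.
Largest k: floor((6 - q_0)/q_1) = floor((6 - 1)/2) = 2.
That gives (2*3 + 1)/(2*2 + 1) = 7/5.
Compare the errors: |x - 3/2| = |37*2 - 3*25|/(25*2) = 1/50, and |x - 7/5| = |37*5 - 7*25|/(25*5) = 10/125.
Cross-multiplying, 1*125 = 125 < 500 = 10*50, so 1/50 is smaller: the convergent 3/2 is closer to x than 7/5.

3/2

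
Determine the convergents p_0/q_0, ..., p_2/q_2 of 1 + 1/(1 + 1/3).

Using the convergent recurrence p_i = a_i*p_{i-1} + p_{i-2}, q_i = a_i*q_{i-1} + q_{i-2} with p_{-2}=0, p_{-1}=1, q_{-2}=1, q_{-1}=0:
  i=0: a_0=1, p_0 = 1*1 + 0 = 1, q_0 = 1*0 + 1 = 1.
  i=1: a_1=1, p_1 = 1*1 + 1 = 2, q_1 = 1*1 + 0 = 1.
  i=2: a_2=3, p_2 = 3*2 + 1 = 7, q_2 = 3*1 + 1 = 4.

1/1, 2/1, 7/4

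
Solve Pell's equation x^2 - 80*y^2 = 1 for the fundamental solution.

(x, y) = (9, 1)

First expand sqrt(80) as a continued fraction. With x_i = (sqrt(80) + m_i)/d_i and (m_0, d_0) = (0, 1): a_0 = floor(sqrt(80)) = 8, since 8^2 = 64 <= 80 < 81 = 9^2.
Iterate m_{i+1} = d_i*a_i - m_i, d_{i+1} = (80 - m_{i+1}^2)/d_i, a_{i+1} = floor((a_0 + m_{i+1})/d_{i+1}):
  m_1 = 1*8 - 0 = 8, d_1 = (80 - 8^2)/1 = 16/1 = 16, a_1 = floor((8 + 8)/16) = 1.
  m_2 = 16*1 - 8 = 8, d_2 = (80 - 8^2)/16 = 16/16 = 1, a_2 = floor((8 + 8)/1) = 16.
  m_3 = 1*16 - 8 = 8, d_3 = (80 - 8^2)/1 = 16/1 = 16: (m_3, d_3) = (m_1, d_1) = (8, 16), so from here the quotients repeat a_1, a_2; the period length is 2.
So sqrt(80) = [8; (1, 16)] with period length k = 2.
k is even, so the fundamental solution of x^2 - 80y^2 = 1 is (p_{k-1}, q_{k-1}) = (p_1, q_1); compute convergents through index 1.
Convergents (p_i = a_i*p_{i-1} + p_{i-2}, q_i = a_i*q_{i-1} + q_{i-2} with p_{-2}=0, p_{-1}=1, q_{-2}=1, q_{-1}=0):
  i=0: a_0=8, p_0 = 8*1 + 0 = 8, q_0 = 8*0 + 1 = 1.
  i=1: a_1=1, p_1 = 1*8 + 1 = 9, q_1 = 1*1 + 0 = 1.
Check: 9^2 - 80*1^2 = 81 - 80 = 1, so (x, y) = (9, 1) solves the equation, and by the theorem it is the least positive solution.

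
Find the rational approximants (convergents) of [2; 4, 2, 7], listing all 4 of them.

2/1, 9/4, 20/9, 149/67

Using the convergent recurrence p_i = a_i*p_{i-1} + p_{i-2}, q_i = a_i*q_{i-1} + q_{i-2} with p_{-2}=0, p_{-1}=1, q_{-2}=1, q_{-1}=0:
  i=0: a_0=2, p_0 = 2*1 + 0 = 2, q_0 = 2*0 + 1 = 1.
  i=1: a_1=4, p_1 = 4*2 + 1 = 9, q_1 = 4*1 + 0 = 4.
  i=2: a_2=2, p_2 = 2*9 + 2 = 20, q_2 = 2*4 + 1 = 9.
  i=3: a_3=7, p_3 = 7*20 + 9 = 149, q_3 = 7*9 + 4 = 67.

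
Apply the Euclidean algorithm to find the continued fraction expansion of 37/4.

Run the Euclidean algorithm on 37 and 4; the successive quotients are the partial quotients a_0, a_1, ... (each step inverts the fractional part left over by the previous one):
  37 = 9*4 + 1, so a_0 = 9.
  4 = 4*1 + 0, so a_1 = 4.
The remainder reaches 0 after 2 divisions, so the expansion has 2 partial quotients, read off in order.

[9; 4]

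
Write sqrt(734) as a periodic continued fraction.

[27; (10, 1, 4, 1, 1, 26, 1, 1, 4, 1, 10, 54)]

Write x_i = (sqrt(734) + m_i)/d_i with (m_0, d_0) = (0, 1). a_0 = floor(sqrt(734)) = 27, since 27^2 = 729 <= 734 < 784 = 28^2.
Iterate m_{i+1} = d_i*a_i - m_i, d_{i+1} = (734 - m_{i+1}^2)/d_i, a_{i+1} = floor((a_0 + m_{i+1})/d_{i+1}):
  m_1 = 1*27 - 0 = 27, d_1 = (734 - 27^2)/1 = 5/1 = 5, a_1 = floor((27 + 27)/5) = 10.
  m_2 = 5*10 - 27 = 23, d_2 = (734 - 23^2)/5 = 205/5 = 41, a_2 = floor((27 + 23)/41) = 1.
  m_3 = 41*1 - 23 = 18, d_3 = (734 - 18^2)/41 = 410/41 = 10, a_3 = floor((27 + 18)/10) = 4.
  m_4 = 10*4 - 18 = 22, d_4 = (734 - 22^2)/10 = 250/10 = 25, a_4 = floor((27 + 22)/25) = 1.
  m_5 = 25*1 - 22 = 3, d_5 = (734 - 3^2)/25 = 725/25 = 29, a_5 = floor((27 + 3)/29) = 1.
  m_6 = 29*1 - 3 = 26, d_6 = (734 - 26^2)/29 = 58/29 = 2, a_6 = floor((27 + 26)/2) = 26.
  m_7 = 2*26 - 26 = 26, d_7 = (734 - 26^2)/2 = 58/2 = 29, a_7 = floor((27 + 26)/29) = 1.
  m_8 = 29*1 - 26 = 3, d_8 = (734 - 3^2)/29 = 725/29 = 25, a_8 = floor((27 + 3)/25) = 1.
  m_9 = 25*1 - 3 = 22, d_9 = (734 - 22^2)/25 = 250/25 = 10, a_9 = floor((27 + 22)/10) = 4.
  m_10 = 10*4 - 22 = 18, d_10 = (734 - 18^2)/10 = 410/10 = 41, a_10 = floor((27 + 18)/41) = 1.
  m_11 = 41*1 - 18 = 23, d_11 = (734 - 23^2)/41 = 205/41 = 5, a_11 = floor((27 + 23)/5) = 10.
  m_12 = 5*10 - 23 = 27, d_12 = (734 - 27^2)/5 = 5/5 = 1, a_12 = floor((27 + 27)/1) = 54.
  m_13 = 1*54 - 27 = 27, d_13 = (734 - 27^2)/1 = 5/1 = 5: (m_13, d_13) = (m_1, d_1) = (27, 5), so from here the quotients repeat a_1, ..., a_12; the period length is 12.
Hence the expansion of sqrt(734) is a_0 = 27 followed by the repeating block 10, 1, 4, 1, 1, 26, 1, 1, 4, 1, 10, 54 (period 12).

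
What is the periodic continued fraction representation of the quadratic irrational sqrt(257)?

[16; (32)]

Write x_i = (sqrt(257) + m_i)/d_i with (m_0, d_0) = (0, 1). a_0 = floor(sqrt(257)) = 16, since 16^2 = 256 <= 257 < 289 = 17^2.
Iterate m_{i+1} = d_i*a_i - m_i, d_{i+1} = (257 - m_{i+1}^2)/d_i, a_{i+1} = floor((a_0 + m_{i+1})/d_{i+1}):
  m_1 = 1*16 - 0 = 16, d_1 = (257 - 16^2)/1 = 1/1 = 1, a_1 = floor((16 + 16)/1) = 32.
  m_2 = 1*32 - 16 = 16, d_2 = (257 - 16^2)/1 = 1/1 = 1: (m_2, d_2) = (m_1, d_1) = (16, 1), so from here the quotient a_1 repeats; the period length is 1.
Hence the expansion of sqrt(257) is a_0 = 16 followed by the repeating block 32 (period 1).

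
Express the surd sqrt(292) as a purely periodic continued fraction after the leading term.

Write x_i = (sqrt(292) + m_i)/d_i with (m_0, d_0) = (0, 1). a_0 = floor(sqrt(292)) = 17, since 17^2 = 289 <= 292 < 324 = 18^2.
Iterate m_{i+1} = d_i*a_i - m_i, d_{i+1} = (292 - m_{i+1}^2)/d_i, a_{i+1} = floor((a_0 + m_{i+1})/d_{i+1}):
  m_1 = 1*17 - 0 = 17, d_1 = (292 - 17^2)/1 = 3/1 = 3, a_1 = floor((17 + 17)/3) = 11.
  m_2 = 3*11 - 17 = 16, d_2 = (292 - 16^2)/3 = 36/3 = 12, a_2 = floor((17 + 16)/12) = 2.
  m_3 = 12*2 - 16 = 8, d_3 = (292 - 8^2)/12 = 228/12 = 19, a_3 = floor((17 + 8)/19) = 1.
  m_4 = 19*1 - 8 = 11, d_4 = (292 - 11^2)/19 = 171/19 = 9, a_4 = floor((17 + 11)/9) = 3.
  m_5 = 9*3 - 11 = 16, d_5 = (292 - 16^2)/9 = 36/9 = 4, a_5 = floor((17 + 16)/4) = 8.
  m_6 = 4*8 - 16 = 16, d_6 = (292 - 16^2)/4 = 36/4 = 9, a_6 = floor((17 + 16)/9) = 3.
  m_7 = 9*3 - 16 = 11, d_7 = (292 - 11^2)/9 = 171/9 = 19, a_7 = floor((17 + 11)/19) = 1.
  m_8 = 19*1 - 11 = 8, d_8 = (292 - 8^2)/19 = 228/19 = 12, a_8 = floor((17 + 8)/12) = 2.
  m_9 = 12*2 - 8 = 16, d_9 = (292 - 16^2)/12 = 36/12 = 3, a_9 = floor((17 + 16)/3) = 11.
  m_10 = 3*11 - 16 = 17, d_10 = (292 - 17^2)/3 = 3/3 = 1, a_10 = floor((17 + 17)/1) = 34.
  m_11 = 1*34 - 17 = 17, d_11 = (292 - 17^2)/1 = 3/1 = 3: (m_11, d_11) = (m_1, d_1) = (17, 3), so from here the quotients repeat a_1, ..., a_10; the period length is 10.
Hence the expansion of sqrt(292) is a_0 = 17 followed by the repeating block 11, 2, 1, 3, 8, 3, 1, 2, 11, 34 (period 10).

[17; (11, 2, 1, 3, 8, 3, 1, 2, 11, 34)]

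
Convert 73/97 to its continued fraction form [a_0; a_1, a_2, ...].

[0; 1, 3, 24]

Run the Euclidean algorithm on 73 and 97; the successive quotients are the partial quotients a_0, a_1, ... (each step inverts the fractional part left over by the previous one):
  73 = 0*97 + 73, so a_0 = 0.
  97 = 1*73 + 24, so a_1 = 1.
  73 = 3*24 + 1, so a_2 = 3.
  24 = 24*1 + 0, so a_3 = 24.
The remainder reaches 0 after 4 divisions, so the expansion has 4 partial quotients, read off in order.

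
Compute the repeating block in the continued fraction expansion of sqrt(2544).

[50; (2, 3, 1, 1, 6, 6, 6, 1, 1, 3, 2, 100)]

Write x_i = (sqrt(2544) + m_i)/d_i with (m_0, d_0) = (0, 1). a_0 = floor(sqrt(2544)) = 50, since 50^2 = 2500 <= 2544 < 2601 = 51^2.
Iterate m_{i+1} = d_i*a_i - m_i, d_{i+1} = (2544 - m_{i+1}^2)/d_i, a_{i+1} = floor((a_0 + m_{i+1})/d_{i+1}):
  m_1 = 1*50 - 0 = 50, d_1 = (2544 - 50^2)/1 = 44/1 = 44, a_1 = floor((50 + 50)/44) = 2.
  m_2 = 44*2 - 50 = 38, d_2 = (2544 - 38^2)/44 = 1100/44 = 25, a_2 = floor((50 + 38)/25) = 3.
  m_3 = 25*3 - 38 = 37, d_3 = (2544 - 37^2)/25 = 1175/25 = 47, a_3 = floor((50 + 37)/47) = 1.
  m_4 = 47*1 - 37 = 10, d_4 = (2544 - 10^2)/47 = 2444/47 = 52, a_4 = floor((50 + 10)/52) = 1.
  m_5 = 52*1 - 10 = 42, d_5 = (2544 - 42^2)/52 = 780/52 = 15, a_5 = floor((50 + 42)/15) = 6.
  m_6 = 15*6 - 42 = 48, d_6 = (2544 - 48^2)/15 = 240/15 = 16, a_6 = floor((50 + 48)/16) = 6.
  m_7 = 16*6 - 48 = 48, d_7 = (2544 - 48^2)/16 = 240/16 = 15, a_7 = floor((50 + 48)/15) = 6.
  m_8 = 15*6 - 48 = 42, d_8 = (2544 - 42^2)/15 = 780/15 = 52, a_8 = floor((50 + 42)/52) = 1.
  m_9 = 52*1 - 42 = 10, d_9 = (2544 - 10^2)/52 = 2444/52 = 47, a_9 = floor((50 + 10)/47) = 1.
  m_10 = 47*1 - 10 = 37, d_10 = (2544 - 37^2)/47 = 1175/47 = 25, a_10 = floor((50 + 37)/25) = 3.
  m_11 = 25*3 - 37 = 38, d_11 = (2544 - 38^2)/25 = 1100/25 = 44, a_11 = floor((50 + 38)/44) = 2.
  m_12 = 44*2 - 38 = 50, d_12 = (2544 - 50^2)/44 = 44/44 = 1, a_12 = floor((50 + 50)/1) = 100.
  m_13 = 1*100 - 50 = 50, d_13 = (2544 - 50^2)/1 = 44/1 = 44: (m_13, d_13) = (m_1, d_1) = (50, 44), so from here the quotients repeat a_1, ..., a_12; the period length is 12.
Hence the expansion of sqrt(2544) is a_0 = 50 followed by the repeating block 2, 3, 1, 1, 6, 6, 6, 1, 1, 3, 2, 100 (period 12).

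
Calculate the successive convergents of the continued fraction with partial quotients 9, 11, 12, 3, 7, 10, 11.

Using the convergent recurrence p_i = a_i*p_{i-1} + p_{i-2}, q_i = a_i*q_{i-1} + q_{i-2} with p_{-2}=0, p_{-1}=1, q_{-2}=1, q_{-1}=0:
  i=0: a_0=9, p_0 = 9*1 + 0 = 9, q_0 = 9*0 + 1 = 1.
  i=1: a_1=11, p_1 = 11*9 + 1 = 100, q_1 = 11*1 + 0 = 11.
  i=2: a_2=12, p_2 = 12*100 + 9 = 1209, q_2 = 12*11 + 1 = 133.
  i=3: a_3=3, p_3 = 3*1209 + 100 = 3727, q_3 = 3*133 + 11 = 410.
  i=4: a_4=7, p_4 = 7*3727 + 1209 = 27298, q_4 = 7*410 + 133 = 3003.
  i=5: a_5=10, p_5 = 10*27298 + 3727 = 276707, q_5 = 10*3003 + 410 = 30440.
  i=6: a_6=11, p_6 = 11*276707 + 27298 = 3071075, q_6 = 11*30440 + 3003 = 337843.

9/1, 100/11, 1209/133, 3727/410, 27298/3003, 276707/30440, 3071075/337843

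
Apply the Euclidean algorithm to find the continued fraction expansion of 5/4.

Run the Euclidean algorithm on 5 and 4; the successive quotients are the partial quotients a_0, a_1, ... (each step inverts the fractional part left over by the previous one):
  5 = 1*4 + 1, so a_0 = 1.
  4 = 4*1 + 0, so a_1 = 4.
The remainder reaches 0 after 2 divisions, so the expansion has 2 partial quotients, read off in order.

[1; 4]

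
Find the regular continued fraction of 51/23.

Run the Euclidean algorithm on 51 and 23; the successive quotients are the partial quotients a_0, a_1, ... (each step inverts the fractional part left over by the previous one):
  51 = 2*23 + 5, so a_0 = 2.
  23 = 4*5 + 3, so a_1 = 4.
  5 = 1*3 + 2, so a_2 = 1.
  3 = 1*2 + 1, so a_3 = 1.
  2 = 2*1 + 0, so a_4 = 2.
The remainder reaches 0 after 5 divisions, so the expansion has 5 partial quotients, read off in order.

[2; 4, 1, 1, 2]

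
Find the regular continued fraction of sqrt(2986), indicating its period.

[54; (1, 1, 1, 4, 3, 3, 4, 1, 1, 1, 108)]

Write x_i = (sqrt(2986) + m_i)/d_i with (m_0, d_0) = (0, 1). a_0 = floor(sqrt(2986)) = 54, since 54^2 = 2916 <= 2986 < 3025 = 55^2.
Iterate m_{i+1} = d_i*a_i - m_i, d_{i+1} = (2986 - m_{i+1}^2)/d_i, a_{i+1} = floor((a_0 + m_{i+1})/d_{i+1}):
  m_1 = 1*54 - 0 = 54, d_1 = (2986 - 54^2)/1 = 70/1 = 70, a_1 = floor((54 + 54)/70) = 1.
  m_2 = 70*1 - 54 = 16, d_2 = (2986 - 16^2)/70 = 2730/70 = 39, a_2 = floor((54 + 16)/39) = 1.
  m_3 = 39*1 - 16 = 23, d_3 = (2986 - 23^2)/39 = 2457/39 = 63, a_3 = floor((54 + 23)/63) = 1.
  m_4 = 63*1 - 23 = 40, d_4 = (2986 - 40^2)/63 = 1386/63 = 22, a_4 = floor((54 + 40)/22) = 4.
  m_5 = 22*4 - 40 = 48, d_5 = (2986 - 48^2)/22 = 682/22 = 31, a_5 = floor((54 + 48)/31) = 3.
  m_6 = 31*3 - 48 = 45, d_6 = (2986 - 45^2)/31 = 961/31 = 31, a_6 = floor((54 + 45)/31) = 3.
  m_7 = 31*3 - 45 = 48, d_7 = (2986 - 48^2)/31 = 682/31 = 22, a_7 = floor((54 + 48)/22) = 4.
  m_8 = 22*4 - 48 = 40, d_8 = (2986 - 40^2)/22 = 1386/22 = 63, a_8 = floor((54 + 40)/63) = 1.
  m_9 = 63*1 - 40 = 23, d_9 = (2986 - 23^2)/63 = 2457/63 = 39, a_9 = floor((54 + 23)/39) = 1.
  m_10 = 39*1 - 23 = 16, d_10 = (2986 - 16^2)/39 = 2730/39 = 70, a_10 = floor((54 + 16)/70) = 1.
  m_11 = 70*1 - 16 = 54, d_11 = (2986 - 54^2)/70 = 70/70 = 1, a_11 = floor((54 + 54)/1) = 108.
  m_12 = 1*108 - 54 = 54, d_12 = (2986 - 54^2)/1 = 70/1 = 70: (m_12, d_12) = (m_1, d_1) = (54, 70), so from here the quotients repeat a_1, ..., a_11; the period length is 11.
Hence the expansion of sqrt(2986) is a_0 = 54 followed by the repeating block 1, 1, 1, 4, 3, 3, 4, 1, 1, 1, 108 (period 11).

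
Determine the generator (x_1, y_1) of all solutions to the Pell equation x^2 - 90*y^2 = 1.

(x, y) = (19, 2)

First expand sqrt(90) as a continued fraction. With x_i = (sqrt(90) + m_i)/d_i and (m_0, d_0) = (0, 1): a_0 = floor(sqrt(90)) = 9, since 9^2 = 81 <= 90 < 100 = 10^2.
Iterate m_{i+1} = d_i*a_i - m_i, d_{i+1} = (90 - m_{i+1}^2)/d_i, a_{i+1} = floor((a_0 + m_{i+1})/d_{i+1}):
  m_1 = 1*9 - 0 = 9, d_1 = (90 - 9^2)/1 = 9/1 = 9, a_1 = floor((9 + 9)/9) = 2.
  m_2 = 9*2 - 9 = 9, d_2 = (90 - 9^2)/9 = 9/9 = 1, a_2 = floor((9 + 9)/1) = 18.
  m_3 = 1*18 - 9 = 9, d_3 = (90 - 9^2)/1 = 9/1 = 9: (m_3, d_3) = (m_1, d_1) = (9, 9), so from here the quotients repeat a_1, a_2; the period length is 2.
So sqrt(90) = [9; (2, 18)] with period length k = 2.
k is even, so the fundamental solution of x^2 - 90y^2 = 1 is (p_{k-1}, q_{k-1}) = (p_1, q_1); compute convergents through index 1.
Convergents (p_i = a_i*p_{i-1} + p_{i-2}, q_i = a_i*q_{i-1} + q_{i-2} with p_{-2}=0, p_{-1}=1, q_{-2}=1, q_{-1}=0):
  i=0: a_0=9, p_0 = 9*1 + 0 = 9, q_0 = 9*0 + 1 = 1.
  i=1: a_1=2, p_1 = 2*9 + 1 = 19, q_1 = 2*1 + 0 = 2.
Check: 19^2 - 90*2^2 = 361 - 360 = 1, so (x, y) = (19, 2) solves the equation, and by the theorem it is the least positive solution.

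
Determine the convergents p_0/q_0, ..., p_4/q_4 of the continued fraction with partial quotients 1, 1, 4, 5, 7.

1/1, 2/1, 9/5, 47/26, 338/187

Using the convergent recurrence p_i = a_i*p_{i-1} + p_{i-2}, q_i = a_i*q_{i-1} + q_{i-2} with p_{-2}=0, p_{-1}=1, q_{-2}=1, q_{-1}=0:
  i=0: a_0=1, p_0 = 1*1 + 0 = 1, q_0 = 1*0 + 1 = 1.
  i=1: a_1=1, p_1 = 1*1 + 1 = 2, q_1 = 1*1 + 0 = 1.
  i=2: a_2=4, p_2 = 4*2 + 1 = 9, q_2 = 4*1 + 1 = 5.
  i=3: a_3=5, p_3 = 5*9 + 2 = 47, q_3 = 5*5 + 1 = 26.
  i=4: a_4=7, p_4 = 7*47 + 9 = 338, q_4 = 7*26 + 5 = 187.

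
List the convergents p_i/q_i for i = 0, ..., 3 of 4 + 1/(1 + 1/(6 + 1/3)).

4/1, 5/1, 34/7, 107/22

Using the convergent recurrence p_i = a_i*p_{i-1} + p_{i-2}, q_i = a_i*q_{i-1} + q_{i-2} with p_{-2}=0, p_{-1}=1, q_{-2}=1, q_{-1}=0:
  i=0: a_0=4, p_0 = 4*1 + 0 = 4, q_0 = 4*0 + 1 = 1.
  i=1: a_1=1, p_1 = 1*4 + 1 = 5, q_1 = 1*1 + 0 = 1.
  i=2: a_2=6, p_2 = 6*5 + 4 = 34, q_2 = 6*1 + 1 = 7.
  i=3: a_3=3, p_3 = 3*34 + 5 = 107, q_3 = 3*7 + 1 = 22.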